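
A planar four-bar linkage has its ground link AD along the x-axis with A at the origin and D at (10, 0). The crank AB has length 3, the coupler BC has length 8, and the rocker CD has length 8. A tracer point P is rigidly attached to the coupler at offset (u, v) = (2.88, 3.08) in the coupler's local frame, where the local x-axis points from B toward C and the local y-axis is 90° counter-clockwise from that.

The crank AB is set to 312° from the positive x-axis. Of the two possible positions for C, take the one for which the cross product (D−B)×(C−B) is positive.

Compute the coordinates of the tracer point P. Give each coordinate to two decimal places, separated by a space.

A=(0,0), D=(10.00,0)
B = A + 3.00·(cos312°, sin312°) = (2.0074, -2.2294)
|BD| = 8.2977
circle(B,8.00) ∩ circle(D,8.00): a=4.1489, h=6.8401
  candidates: C₊=(4.1659,5.4739) cross=56.757; C₋=(7.8415,-7.7033) cross=-56.757
  mode + wants cross > 0 → take C=(4.1659,5.4739) (cross=56.757)
ex = (C−B)/|BC| = (0.2698,0.9629); ey = (-0.9629,0.2698)
P = B + 2.88·ex + 3.08·ey = (-0.1813,1.3748)

-0.18 1.37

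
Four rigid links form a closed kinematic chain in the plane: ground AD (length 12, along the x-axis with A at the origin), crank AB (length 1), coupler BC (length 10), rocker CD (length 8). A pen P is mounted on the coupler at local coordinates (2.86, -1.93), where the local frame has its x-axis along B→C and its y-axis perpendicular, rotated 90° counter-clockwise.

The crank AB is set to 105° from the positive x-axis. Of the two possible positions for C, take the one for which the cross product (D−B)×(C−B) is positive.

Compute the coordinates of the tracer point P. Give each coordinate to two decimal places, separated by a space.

A=(0,0), D=(12.00,0)
B = A + 1.00·(cos105°, sin105°) = (-0.2588, 0.9659)
|BD| = 12.2968
circle(B,10.00) ∩ circle(D,8.00): a=7.6122, h=6.4849
  candidates: C₊=(7.8393,6.8329) cross=79.744; C₋=(6.8205,-6.0969) cross=-79.744
  mode + wants cross > 0 → take C=(7.8393,6.8329) (cross=79.744)
ex = (C−B)/|BC| = (0.8098,0.5867); ey = (-0.5867,0.8098)
P = B + 2.86·ex + -1.93·ey = (3.1896,1.0809)

3.19 1.08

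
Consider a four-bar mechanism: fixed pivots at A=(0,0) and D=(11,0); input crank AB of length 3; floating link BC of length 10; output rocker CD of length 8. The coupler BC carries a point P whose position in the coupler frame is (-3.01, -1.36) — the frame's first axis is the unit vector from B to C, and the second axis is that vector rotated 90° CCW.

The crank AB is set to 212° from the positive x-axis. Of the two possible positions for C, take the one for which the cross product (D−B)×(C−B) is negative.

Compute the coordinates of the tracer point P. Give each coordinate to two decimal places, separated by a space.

A=(0,0), D=(11.00,0)
B = A + 3.00·(cos212°, sin212°) = (-2.5441, -1.5898)
|BD| = 13.6371
circle(B,10.00) ∩ circle(D,8.00): a=8.1385, h=5.8108
  candidates: C₊=(4.8615,5.1301) cross=79.242; C₋=(6.2162,-6.4122) cross=-79.242
  mode - wants cross < 0 → take C=(6.2162,-6.4122) (cross=-79.242)
ex = (C−B)/|BC| = (0.8760,-0.4822); ey = (0.4822,0.8760)
P = B + -3.01·ex + -1.36·ey = (-5.8369,-1.3296)

-5.84 -1.33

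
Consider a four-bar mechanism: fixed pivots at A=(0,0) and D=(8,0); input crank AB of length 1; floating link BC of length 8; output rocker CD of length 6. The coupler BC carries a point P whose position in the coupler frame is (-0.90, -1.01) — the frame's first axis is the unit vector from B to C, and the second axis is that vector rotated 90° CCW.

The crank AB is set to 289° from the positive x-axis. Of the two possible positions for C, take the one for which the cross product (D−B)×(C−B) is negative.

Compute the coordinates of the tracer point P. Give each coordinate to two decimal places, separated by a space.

A=(0,0), D=(8.00,0)
B = A + 1.00·(cos289°, sin289°) = (0.3256, -0.9455)
|BD| = 7.7325
circle(B,8.00) ∩ circle(D,6.00): a=5.6768, h=5.6369
  candidates: C₊=(5.2705,5.3432) cross=43.587; C₋=(6.6490,-5.8459) cross=-43.587
  mode - wants cross < 0 → take C=(6.6490,-5.8459) (cross=-43.587)
ex = (C−B)/|BC| = (0.7904,-0.6126); ey = (0.6126,0.7904)
P = B + -0.90·ex + -1.01·ey = (-1.0045,-1.1926)

-1.00 -1.19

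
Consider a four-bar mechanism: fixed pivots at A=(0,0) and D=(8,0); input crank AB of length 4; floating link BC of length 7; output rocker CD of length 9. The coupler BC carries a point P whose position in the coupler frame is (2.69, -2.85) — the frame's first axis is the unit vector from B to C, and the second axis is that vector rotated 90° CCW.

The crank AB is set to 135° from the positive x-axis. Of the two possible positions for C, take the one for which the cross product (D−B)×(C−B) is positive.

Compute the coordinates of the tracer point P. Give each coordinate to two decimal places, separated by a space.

1.05 2.30

A=(0,0), D=(8.00,0)
B = A + 4.00·(cos135°, sin135°) = (-2.8284, 2.8284)
|BD| = 11.1917
circle(B,7.00) ∩ circle(D,9.00): a=4.1662, h=5.6252
  candidates: C₊=(2.6242,7.2181) cross=62.955; C₋=(-0.2191,-3.6670) cross=-62.955
  mode + wants cross > 0 → take C=(2.6242,7.2181) (cross=62.955)
ex = (C−B)/|BC| = (0.7789,0.6271); ey = (-0.6271,0.7789)
P = B + 2.69·ex + -2.85·ey = (1.0541,2.2953)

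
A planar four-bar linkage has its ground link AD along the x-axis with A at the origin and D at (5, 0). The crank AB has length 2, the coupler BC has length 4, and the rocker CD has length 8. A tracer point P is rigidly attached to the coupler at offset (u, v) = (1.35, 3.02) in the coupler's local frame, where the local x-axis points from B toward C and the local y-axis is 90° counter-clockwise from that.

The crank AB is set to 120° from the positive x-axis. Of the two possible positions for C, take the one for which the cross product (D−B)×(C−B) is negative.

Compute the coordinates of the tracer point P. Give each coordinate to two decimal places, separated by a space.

A=(0,0), D=(5.00,0)
B = A + 2.00·(cos120°, sin120°) = (-1.0000, 1.7321)
|BD| = 6.2450
circle(B,4.00) ∩ circle(D,8.00): a=-0.7206, h=3.9346
  candidates: C₊=(-0.6011,5.7121) cross=24.571; C₋=(-2.7836,-1.8483) cross=-24.571
  mode - wants cross < 0 → take C=(-2.7836,-1.8483) (cross=-24.571)
ex = (C−B)/|BC| = (-0.4459,-0.8951); ey = (0.8951,-0.4459)
P = B + 1.35·ex + 3.02·ey = (1.1012,-0.8229)

1.10 -0.82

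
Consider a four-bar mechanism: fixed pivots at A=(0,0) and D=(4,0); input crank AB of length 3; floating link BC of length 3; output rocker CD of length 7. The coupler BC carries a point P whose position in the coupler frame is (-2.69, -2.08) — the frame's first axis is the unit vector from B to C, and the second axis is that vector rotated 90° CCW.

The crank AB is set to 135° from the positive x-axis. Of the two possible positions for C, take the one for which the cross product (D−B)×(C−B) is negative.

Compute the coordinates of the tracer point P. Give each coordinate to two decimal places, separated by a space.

A=(0,0), D=(4.00,0)
B = A + 3.00·(cos135°, sin135°) = (-2.1213, 2.1213)
|BD| = 6.4785
circle(B,3.00) ∩ circle(D,7.00): a=0.1521, h=2.9961
  candidates: C₊=(-0.9966,4.9025) cross=19.410; C₋=(-2.9587,-0.7594) cross=-19.410
  mode - wants cross < 0 → take C=(-2.9587,-0.7594) (cross=-19.410)
ex = (C−B)/|BC| = (-0.2791,-0.9603); ey = (0.9603,-0.2791)
P = B + -2.69·ex + -2.08·ey = (-3.3678,5.2850)

-3.37 5.28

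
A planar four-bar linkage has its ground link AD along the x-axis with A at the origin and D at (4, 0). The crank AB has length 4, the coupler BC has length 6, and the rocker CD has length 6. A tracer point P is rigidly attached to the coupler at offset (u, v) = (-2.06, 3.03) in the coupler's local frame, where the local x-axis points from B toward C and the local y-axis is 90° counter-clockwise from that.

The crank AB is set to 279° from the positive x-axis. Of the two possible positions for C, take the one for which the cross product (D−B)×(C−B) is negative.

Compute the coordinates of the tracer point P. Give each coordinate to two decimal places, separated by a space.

-0.59 -0.49

A=(0,0), D=(4.00,0)
B = A + 4.00·(cos279°, sin279°) = (0.6257, -3.9508)
|BD| = 5.1956
circle(B,6.00) ∩ circle(D,6.00): a=2.5978, h=5.4085
  candidates: C₊=(-1.7998,1.5371) cross=28.100; C₋=(6.4255,-5.4879) cross=-28.100
  mode - wants cross < 0 → take C=(6.4255,-5.4879) (cross=-28.100)
ex = (C−B)/|BC| = (0.9666,-0.2562); ey = (0.2562,0.9666)
P = B + -2.06·ex + 3.03·ey = (-0.5893,-0.4941)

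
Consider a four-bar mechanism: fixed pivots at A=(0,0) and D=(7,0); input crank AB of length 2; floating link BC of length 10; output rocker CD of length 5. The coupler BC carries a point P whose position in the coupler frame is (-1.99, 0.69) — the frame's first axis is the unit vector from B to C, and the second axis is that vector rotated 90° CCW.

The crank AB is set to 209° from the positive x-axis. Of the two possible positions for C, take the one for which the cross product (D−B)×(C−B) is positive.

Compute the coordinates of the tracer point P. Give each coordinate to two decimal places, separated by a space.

-3.76 -1.59

A=(0,0), D=(7.00,0)
B = A + 2.00·(cos209°, sin209°) = (-1.7492, -0.9696)
|BD| = 8.8028
circle(B,10.00) ∩ circle(D,5.00): a=8.6614, h=4.9980
  candidates: C₊=(6.3089,4.9520) cross=43.996; C₋=(7.4100,-4.9832) cross=-43.996
  mode + wants cross > 0 → take C=(6.3089,4.9520) (cross=43.996)
ex = (C−B)/|BC| = (0.8058,0.5922); ey = (-0.5922,0.8058)
P = B + -1.99·ex + 0.69·ey = (-3.7614,-1.5920)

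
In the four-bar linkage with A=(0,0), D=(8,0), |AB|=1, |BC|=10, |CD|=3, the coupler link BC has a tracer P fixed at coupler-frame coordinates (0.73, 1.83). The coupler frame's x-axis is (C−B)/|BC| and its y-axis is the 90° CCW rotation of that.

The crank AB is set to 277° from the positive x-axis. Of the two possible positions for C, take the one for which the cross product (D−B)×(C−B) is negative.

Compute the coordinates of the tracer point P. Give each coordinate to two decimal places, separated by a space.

1.07 0.74

A=(0,0), D=(8.00,0)
B = A + 1.00·(cos277°, sin277°) = (0.1219, -0.9925)
|BD| = 7.9404
circle(B,10.00) ∩ circle(D,3.00): a=9.7004, h=2.4295
  candidates: C₊=(9.4425,2.6304) cross=19.291; C₋=(10.0499,-2.1904) cross=-19.291
  mode - wants cross < 0 → take C=(10.0499,-2.1904) (cross=-19.291)
ex = (C−B)/|BC| = (0.9928,-0.1198); ey = (0.1198,0.9928)
P = B + 0.73·ex + 1.83·ey = (1.0658,0.7368)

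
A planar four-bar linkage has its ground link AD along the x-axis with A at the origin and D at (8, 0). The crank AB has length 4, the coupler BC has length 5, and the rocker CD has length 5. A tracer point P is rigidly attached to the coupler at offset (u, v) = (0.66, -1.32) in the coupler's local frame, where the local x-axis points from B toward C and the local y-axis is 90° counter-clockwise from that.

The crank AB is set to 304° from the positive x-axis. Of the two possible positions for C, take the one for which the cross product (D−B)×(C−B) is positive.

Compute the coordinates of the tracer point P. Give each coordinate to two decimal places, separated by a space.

3.66 -2.94

A=(0,0), D=(8.00,0)
B = A + 4.00·(cos304°, sin304°) = (2.2368, -3.3162)
|BD| = 6.6492
circle(B,5.00) ∩ circle(D,5.00): a=3.3246, h=3.7346
  candidates: C₊=(3.2558,1.5789) cross=24.832; C₋=(6.9809,-4.8950) cross=-24.832
  mode + wants cross > 0 → take C=(3.2558,1.5789) (cross=24.832)
ex = (C−B)/|BC| = (0.2038,0.9790); ey = (-0.9790,0.2038)
P = B + 0.66·ex + -1.32·ey = (3.6636,-2.9390)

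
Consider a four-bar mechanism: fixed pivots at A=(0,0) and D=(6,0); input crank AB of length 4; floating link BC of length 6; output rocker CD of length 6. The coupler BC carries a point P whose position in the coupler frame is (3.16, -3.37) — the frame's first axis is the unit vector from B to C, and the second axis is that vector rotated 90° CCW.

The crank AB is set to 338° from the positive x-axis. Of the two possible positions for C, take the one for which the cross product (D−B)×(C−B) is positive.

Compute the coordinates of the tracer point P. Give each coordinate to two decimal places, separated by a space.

A=(0,0), D=(6.00,0)
B = A + 4.00·(cos338°, sin338°) = (3.7087, -1.4984)
|BD| = 2.7377
circle(B,6.00) ∩ circle(D,6.00): a=1.3689, h=5.8418
  candidates: C₊=(1.6570,4.1399) cross=15.993; C₋=(8.0517,-5.6383) cross=-15.993
  mode + wants cross > 0 → take C=(1.6570,4.1399) (cross=15.993)
ex = (C−B)/|BC| = (-0.3420,0.9397); ey = (-0.9397,-0.3420)
P = B + 3.16·ex + -3.37·ey = (5.7950,2.6235)

5.80 2.62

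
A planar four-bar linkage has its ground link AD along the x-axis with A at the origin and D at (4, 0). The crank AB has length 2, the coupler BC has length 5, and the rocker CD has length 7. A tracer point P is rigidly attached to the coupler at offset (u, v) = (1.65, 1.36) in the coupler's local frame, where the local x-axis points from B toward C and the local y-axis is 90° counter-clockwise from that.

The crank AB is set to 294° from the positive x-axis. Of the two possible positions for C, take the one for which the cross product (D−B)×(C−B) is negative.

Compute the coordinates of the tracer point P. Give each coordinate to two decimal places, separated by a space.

2.51 -3.12

A=(0,0), D=(4.00,0)
B = A + 2.00·(cos294°, sin294°) = (0.8135, -1.8271)
|BD| = 3.6732
circle(B,5.00) ∩ circle(D,7.00): a=-1.4303, h=4.7910
  candidates: C₊=(-2.8105,1.6177) cross=17.598; C₋=(1.9558,-6.6949) cross=-17.598
  mode - wants cross < 0 → take C=(1.9558,-6.6949) (cross=-17.598)
ex = (C−B)/|BC| = (0.2285,-0.9736); ey = (0.9736,0.2285)
P = B + 1.65·ex + 1.36·ey = (2.5145,-3.1227)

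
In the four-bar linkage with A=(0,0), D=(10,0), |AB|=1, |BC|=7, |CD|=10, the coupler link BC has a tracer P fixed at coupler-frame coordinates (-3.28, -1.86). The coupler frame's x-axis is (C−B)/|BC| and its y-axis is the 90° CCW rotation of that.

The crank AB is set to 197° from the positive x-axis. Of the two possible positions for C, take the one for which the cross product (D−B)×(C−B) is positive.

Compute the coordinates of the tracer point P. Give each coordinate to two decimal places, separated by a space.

A=(0,0), D=(10.00,0)
B = A + 1.00·(cos197°, sin197°) = (-0.9563, -0.2924)
|BD| = 10.9602
circle(B,7.00) ∩ circle(D,10.00): a=3.1535, h=6.2494
  candidates: C₊=(2.0294,6.0390) cross=68.495; C₋=(2.3628,-6.4555) cross=-68.495
  mode + wants cross > 0 → take C=(2.0294,6.0390) (cross=68.495)
ex = (C−B)/|BC| = (0.4265,0.9045); ey = (-0.9045,0.4265)
P = B + -3.28·ex + -1.86·ey = (-0.6730,-4.0524)

-0.67 -4.05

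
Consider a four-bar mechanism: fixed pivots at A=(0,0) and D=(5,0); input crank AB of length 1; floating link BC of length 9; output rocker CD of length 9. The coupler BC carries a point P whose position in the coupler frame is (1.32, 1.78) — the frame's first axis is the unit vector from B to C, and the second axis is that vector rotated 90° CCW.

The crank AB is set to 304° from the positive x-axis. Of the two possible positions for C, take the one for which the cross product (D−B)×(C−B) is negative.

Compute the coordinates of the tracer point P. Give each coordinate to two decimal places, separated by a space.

2.73 -1.27

A=(0,0), D=(5.00,0)
B = A + 1.00·(cos304°, sin304°) = (0.5592, -0.8290)
|BD| = 4.5175
circle(B,9.00) ∩ circle(D,9.00): a=2.2588, h=8.7119
  candidates: C₊=(1.1808,8.1495) cross=39.356; C₋=(4.3784,-8.9785) cross=-39.356
  mode - wants cross < 0 → take C=(4.3784,-8.9785) (cross=-39.356)
ex = (C−B)/|BC| = (0.4244,-0.9055); ey = (0.9055,0.4244)
P = B + 1.32·ex + 1.78·ey = (2.7311,-1.2689)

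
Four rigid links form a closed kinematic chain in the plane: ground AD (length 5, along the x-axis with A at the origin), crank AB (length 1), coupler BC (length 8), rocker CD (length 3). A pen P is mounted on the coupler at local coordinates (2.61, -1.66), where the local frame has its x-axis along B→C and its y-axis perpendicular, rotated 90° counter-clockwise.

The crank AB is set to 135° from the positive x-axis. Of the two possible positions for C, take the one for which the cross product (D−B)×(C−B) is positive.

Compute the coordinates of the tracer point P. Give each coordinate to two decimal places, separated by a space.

2.15 -0.49

A=(0,0), D=(5.00,0)
B = A + 1.00·(cos135°, sin135°) = (-0.7071, 0.7071)
|BD| = 5.7507
circle(B,8.00) ∩ circle(D,3.00): a=7.6574, h=2.3162
  candidates: C₊=(7.1769,2.0642) cross=13.320; C₋=(6.6073,-2.5331) cross=-13.320
  mode + wants cross > 0 → take C=(7.1769,2.0642) (cross=13.320)
ex = (C−B)/|BC| = (0.9855,0.1696); ey = (-0.1696,0.9855)
P = B + 2.61·ex + -1.66·ey = (2.1467,-0.4861)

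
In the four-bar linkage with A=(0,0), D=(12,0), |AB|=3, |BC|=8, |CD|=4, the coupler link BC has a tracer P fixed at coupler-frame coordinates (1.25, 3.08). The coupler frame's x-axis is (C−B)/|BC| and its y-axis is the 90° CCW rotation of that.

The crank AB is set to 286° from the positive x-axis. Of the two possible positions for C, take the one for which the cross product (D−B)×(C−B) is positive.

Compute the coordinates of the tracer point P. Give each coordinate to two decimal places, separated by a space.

A=(0,0), D=(12.00,0)
B = A + 3.00·(cos286°, sin286°) = (0.8269, -2.8838)
|BD| = 11.5392
circle(B,8.00) ∩ circle(D,4.00): a=7.8495, h=1.5446
  candidates: C₊=(8.0413,0.5734) cross=17.823; C₋=(8.8133,-2.4177) cross=-17.823
  mode + wants cross > 0 → take C=(8.0413,0.5734) (cross=17.823)
ex = (C−B)/|BC| = (0.9018,0.4322); ey = (-0.4322,0.9018)
P = B + 1.25·ex + 3.08·ey = (0.6231,0.4340)

0.62 0.43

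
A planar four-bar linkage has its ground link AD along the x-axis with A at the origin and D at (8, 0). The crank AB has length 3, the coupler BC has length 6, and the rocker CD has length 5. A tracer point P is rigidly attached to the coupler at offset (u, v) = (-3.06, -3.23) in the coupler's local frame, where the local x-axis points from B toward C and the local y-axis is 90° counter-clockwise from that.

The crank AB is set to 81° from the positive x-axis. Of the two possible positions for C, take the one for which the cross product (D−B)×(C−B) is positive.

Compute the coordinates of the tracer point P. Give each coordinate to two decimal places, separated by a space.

-1.54 -1.00

A=(0,0), D=(8.00,0)
B = A + 3.00·(cos81°, sin81°) = (0.4693, 2.9631)
|BD| = 8.0927
circle(B,6.00) ∩ circle(D,5.00): a=4.7260, h=3.6967
  candidates: C₊=(6.2206,4.6727) cross=29.916; C₋=(3.5136,-2.2073) cross=-29.916
  mode + wants cross > 0 → take C=(6.2206,4.6727) (cross=29.916)
ex = (C−B)/|BC| = (0.9585,0.2849); ey = (-0.2849,0.9585)
P = B + -3.06·ex + -3.23·ey = (-1.5435,-1.0049)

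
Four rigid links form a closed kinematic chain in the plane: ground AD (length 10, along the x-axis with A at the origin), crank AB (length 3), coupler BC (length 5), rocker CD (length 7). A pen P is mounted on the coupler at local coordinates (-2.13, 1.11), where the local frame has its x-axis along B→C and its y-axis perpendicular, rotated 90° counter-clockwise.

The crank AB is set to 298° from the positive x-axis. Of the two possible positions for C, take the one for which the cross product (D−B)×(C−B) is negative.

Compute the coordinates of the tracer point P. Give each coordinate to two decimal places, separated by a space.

0.25 -0.54

A=(0,0), D=(10.00,0)
B = A + 3.00·(cos298°, sin298°) = (1.4084, -2.6488)
|BD| = 8.9906
circle(B,5.00) ∩ circle(D,7.00): a=3.1606, h=3.8744
  candidates: C₊=(3.2873,1.9847) cross=34.833; C₋=(5.5702,-5.4200) cross=-34.833
  mode - wants cross < 0 → take C=(5.5702,-5.4200) (cross=-34.833)
ex = (C−B)/|BC| = (0.8324,-0.5542); ey = (0.5542,0.8324)
P = B + -2.13·ex + 1.11·ey = (0.2507,-0.5444)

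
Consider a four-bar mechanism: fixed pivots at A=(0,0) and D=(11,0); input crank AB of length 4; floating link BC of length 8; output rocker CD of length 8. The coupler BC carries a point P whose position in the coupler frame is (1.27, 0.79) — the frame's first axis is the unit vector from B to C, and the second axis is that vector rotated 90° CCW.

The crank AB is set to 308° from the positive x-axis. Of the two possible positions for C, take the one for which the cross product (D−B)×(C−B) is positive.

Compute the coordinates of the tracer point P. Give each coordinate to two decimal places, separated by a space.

A=(0,0), D=(11.00,0)
B = A + 4.00·(cos308°, sin308°) = (2.4626, -3.1520)
|BD| = 9.1006
circle(B,8.00) ∩ circle(D,8.00): a=4.5503, h=6.5799
  candidates: C₊=(4.4524,4.5966) cross=59.881; C₋=(9.0103,-7.7486) cross=-59.881
  mode + wants cross > 0 → take C=(4.4524,4.5966) (cross=59.881)
ex = (C−B)/|BC| = (0.2487,0.9686); ey = (-0.9686,0.2487)
P = B + 1.27·ex + 0.79·ey = (2.0133,-1.7255)

2.01 -1.73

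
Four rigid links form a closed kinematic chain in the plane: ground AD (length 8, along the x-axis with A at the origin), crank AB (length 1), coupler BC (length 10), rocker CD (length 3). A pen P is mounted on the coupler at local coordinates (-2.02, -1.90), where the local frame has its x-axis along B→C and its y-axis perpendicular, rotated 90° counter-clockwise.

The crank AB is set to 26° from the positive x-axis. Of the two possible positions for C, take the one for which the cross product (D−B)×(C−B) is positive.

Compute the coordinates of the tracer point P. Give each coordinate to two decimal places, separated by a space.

A=(0,0), D=(8.00,0)
B = A + 1.00·(cos26°, sin26°) = (0.8988, 0.4384)
|BD| = 7.1147
circle(B,10.00) ∩ circle(D,3.00): a=9.9526, h=0.9730
  candidates: C₊=(10.8924,0.7963) cross=6.923; C₋=(10.7725,-1.1460) cross=-6.923
  mode + wants cross > 0 → take C=(10.8924,0.7963) (cross=6.923)
ex = (C−B)/|BC| = (0.9994,0.0358); ey = (-0.0358,0.9994)
P = B + -2.02·ex + -1.90·ey = (-1.0519,-1.5327)

-1.05 -1.53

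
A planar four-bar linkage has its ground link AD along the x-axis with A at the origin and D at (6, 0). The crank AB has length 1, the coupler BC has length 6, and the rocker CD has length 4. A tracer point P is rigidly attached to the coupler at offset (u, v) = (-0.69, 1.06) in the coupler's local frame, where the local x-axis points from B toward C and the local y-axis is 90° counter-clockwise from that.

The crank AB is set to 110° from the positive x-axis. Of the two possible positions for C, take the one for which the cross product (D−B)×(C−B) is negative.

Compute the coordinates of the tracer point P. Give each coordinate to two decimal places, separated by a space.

-0.06 2.17

A=(0,0), D=(6.00,0)
B = A + 1.00·(cos110°, sin110°) = (-0.3420, 0.9397)
|BD| = 6.4113
circle(B,6.00) ∩ circle(D,4.00): a=4.7654, h=3.6457
  candidates: C₊=(4.9062,3.8476) cross=23.374; C₋=(3.8376,-3.3651) cross=-23.374
  mode - wants cross < 0 → take C=(3.8376,-3.3651) (cross=-23.374)
ex = (C−B)/|BC| = (0.6966,-0.7175); ey = (0.7175,0.6966)
P = B + -0.69·ex + 1.06·ey = (-0.0622,2.1731)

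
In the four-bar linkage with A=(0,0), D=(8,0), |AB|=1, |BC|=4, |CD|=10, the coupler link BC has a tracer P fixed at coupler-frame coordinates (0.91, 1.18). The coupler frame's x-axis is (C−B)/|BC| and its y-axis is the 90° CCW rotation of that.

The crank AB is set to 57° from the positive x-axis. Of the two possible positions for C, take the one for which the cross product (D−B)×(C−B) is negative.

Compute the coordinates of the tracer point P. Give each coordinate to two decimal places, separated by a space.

A=(0,0), D=(8.00,0)
B = A + 1.00·(cos57°, sin57°) = (0.5446, 0.8387)
|BD| = 7.5024
circle(B,4.00) ∩ circle(D,10.00): a=-1.8470, h=3.5480
  candidates: C₊=(-0.8942,4.5709) cross=26.619; C₋=(-1.6874,-2.4806) cross=-26.619
  mode - wants cross < 0 → take C=(-1.6874,-2.4806) (cross=-26.619)
ex = (C−B)/|BC| = (-0.5580,-0.8298); ey = (0.8298,-0.5580)
P = B + 0.91·ex + 1.18·ey = (1.0160,-0.5749)

1.02 -0.57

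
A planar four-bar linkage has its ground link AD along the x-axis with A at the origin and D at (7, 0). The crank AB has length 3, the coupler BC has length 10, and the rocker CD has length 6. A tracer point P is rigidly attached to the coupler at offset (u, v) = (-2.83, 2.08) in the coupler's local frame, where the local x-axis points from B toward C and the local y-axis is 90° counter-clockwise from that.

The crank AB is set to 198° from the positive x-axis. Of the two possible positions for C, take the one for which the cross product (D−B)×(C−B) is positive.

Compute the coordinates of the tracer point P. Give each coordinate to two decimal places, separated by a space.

A=(0,0), D=(7.00,0)
B = A + 3.00·(cos198°, sin198°) = (-2.8532, -0.9271)
|BD| = 9.8967
circle(B,10.00) ∩ circle(D,6.00): a=8.1817, h=5.7497
  candidates: C₊=(4.7540,5.5638) cross=56.903; C₋=(5.8312,-5.8851) cross=-56.903
  mode + wants cross > 0 → take C=(4.7540,5.5638) (cross=56.903)
ex = (C−B)/|BC| = (0.7607,0.6491); ey = (-0.6491,0.7607)
P = B + -2.83·ex + 2.08·ey = (-6.3561,-1.1817)

-6.36 -1.18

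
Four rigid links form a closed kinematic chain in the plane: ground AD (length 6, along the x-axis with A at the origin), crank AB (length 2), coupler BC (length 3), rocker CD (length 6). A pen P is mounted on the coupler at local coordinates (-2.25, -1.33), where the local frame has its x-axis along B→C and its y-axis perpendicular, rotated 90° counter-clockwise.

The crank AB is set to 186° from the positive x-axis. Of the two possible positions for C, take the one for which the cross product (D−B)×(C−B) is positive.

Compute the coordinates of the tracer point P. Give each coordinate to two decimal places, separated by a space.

A=(0,0), D=(6.00,0)
B = A + 2.00·(cos186°, sin186°) = (-1.9890, -0.2091)
|BD| = 7.9918
circle(B,3.00) ∩ circle(D,6.00): a=2.3067, h=1.9182
  candidates: C₊=(0.2666,1.7688) cross=15.330; C₋=(0.3670,-2.0662) cross=-15.330
  mode + wants cross > 0 → take C=(0.2666,1.7688) (cross=15.330)
ex = (C−B)/|BC| = (0.7519,0.6593); ey = (-0.6593,0.7519)
P = B + -2.25·ex + -1.33·ey = (-2.8040,-2.6925)

-2.80 -2.69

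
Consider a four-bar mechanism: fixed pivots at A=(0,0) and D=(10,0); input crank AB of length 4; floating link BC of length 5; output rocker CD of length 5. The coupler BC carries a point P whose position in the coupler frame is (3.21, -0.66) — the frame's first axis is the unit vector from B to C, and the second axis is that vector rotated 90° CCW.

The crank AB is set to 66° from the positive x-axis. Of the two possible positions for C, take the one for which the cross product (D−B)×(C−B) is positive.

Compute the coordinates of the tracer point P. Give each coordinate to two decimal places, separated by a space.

4.84 3.02

A=(0,0), D=(10.00,0)
B = A + 4.00·(cos66°, sin66°) = (1.6269, 3.6542)
|BD| = 9.1357
circle(B,5.00) ∩ circle(D,5.00): a=4.5679, h=2.0334
  candidates: C₊=(6.6268,3.6907) cross=18.577; C₋=(5.0001,-0.0366) cross=-18.577
  mode + wants cross > 0 → take C=(6.6268,3.6907) (cross=18.577)
ex = (C−B)/|BC| = (1.0000,0.0073); ey = (-0.0073,1.0000)
P = B + 3.21·ex + -0.66·ey = (4.8417,3.0177)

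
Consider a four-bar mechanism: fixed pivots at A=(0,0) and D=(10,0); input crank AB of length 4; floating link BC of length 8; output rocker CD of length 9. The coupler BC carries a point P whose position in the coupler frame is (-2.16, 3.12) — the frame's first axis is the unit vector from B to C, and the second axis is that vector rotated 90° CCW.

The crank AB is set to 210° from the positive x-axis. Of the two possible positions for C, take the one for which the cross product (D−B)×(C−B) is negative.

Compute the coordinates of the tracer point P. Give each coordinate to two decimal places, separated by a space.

A=(0,0), D=(10.00,0)
B = A + 4.00·(cos210°, sin210°) = (-3.4641, -2.0000)
|BD| = 13.6118
circle(B,8.00) ∩ circle(D,9.00): a=6.1815, h=5.0783
  candidates: C₊=(1.9041,3.9315) cross=69.126; C₋=(3.3964,-6.1150) cross=-69.126
  mode - wants cross < 0 → take C=(3.3964,-6.1150) (cross=-69.126)
ex = (C−B)/|BC| = (0.8576,-0.5144); ey = (0.5144,0.8576)
P = B + -2.16·ex + 3.12·ey = (-3.7116,1.7867)

-3.71 1.79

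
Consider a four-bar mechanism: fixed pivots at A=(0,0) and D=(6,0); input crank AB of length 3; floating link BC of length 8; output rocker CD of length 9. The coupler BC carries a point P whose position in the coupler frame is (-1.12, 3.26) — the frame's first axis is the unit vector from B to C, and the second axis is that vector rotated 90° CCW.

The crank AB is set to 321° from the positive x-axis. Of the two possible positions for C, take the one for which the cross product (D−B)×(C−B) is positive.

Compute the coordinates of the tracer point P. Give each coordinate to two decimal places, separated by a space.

-0.06 -4.37

A=(0,0), D=(6.00,0)
B = A + 3.00·(cos321°, sin321°) = (2.3314, -1.8880)
|BD| = 4.1259
circle(B,8.00) ∩ circle(D,9.00): a=0.0028, h=8.0000
  candidates: C₊=(-1.3268,5.2266) cross=33.007; C₋=(5.9946,-9.0000) cross=-33.007
  mode + wants cross > 0 → take C=(-1.3268,5.2266) (cross=33.007)
ex = (C−B)/|BC| = (-0.4573,0.8893); ey = (-0.8893,-0.4573)
P = B + -1.12·ex + 3.26·ey = (-0.0556,-4.3748)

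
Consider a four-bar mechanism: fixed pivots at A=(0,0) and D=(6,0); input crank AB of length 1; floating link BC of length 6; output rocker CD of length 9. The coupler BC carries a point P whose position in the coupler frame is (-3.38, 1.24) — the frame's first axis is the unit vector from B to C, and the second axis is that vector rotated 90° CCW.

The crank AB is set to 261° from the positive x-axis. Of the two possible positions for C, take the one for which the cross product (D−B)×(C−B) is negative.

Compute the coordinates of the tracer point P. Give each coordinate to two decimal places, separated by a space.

0.82 2.48

A=(0,0), D=(6.00,0)
B = A + 1.00·(cos261°, sin261°) = (-0.1564, -0.9877)
|BD| = 6.2352
circle(B,6.00) ∩ circle(D,9.00): a=-0.4910, h=5.9799
  candidates: C₊=(-1.5885,4.8389) cross=37.285; C₋=(0.3060,-6.9698) cross=-37.285
  mode - wants cross < 0 → take C=(0.3060,-6.9698) (cross=-37.285)
ex = (C−B)/|BC| = (0.0771,-0.9970); ey = (0.9970,0.0771)
P = B + -3.38·ex + 1.24·ey = (0.8194,2.4778)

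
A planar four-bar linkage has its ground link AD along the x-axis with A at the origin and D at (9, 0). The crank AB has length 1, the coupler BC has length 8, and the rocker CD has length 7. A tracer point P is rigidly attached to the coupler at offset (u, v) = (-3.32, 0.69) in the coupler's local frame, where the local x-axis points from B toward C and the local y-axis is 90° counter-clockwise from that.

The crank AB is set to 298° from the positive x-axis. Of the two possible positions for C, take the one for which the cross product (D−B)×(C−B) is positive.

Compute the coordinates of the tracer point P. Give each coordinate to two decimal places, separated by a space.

-1.97 -3.24

A=(0,0), D=(9.00,0)
B = A + 1.00·(cos298°, sin298°) = (0.4695, -0.8829)
|BD| = 8.5761
circle(B,8.00) ∩ circle(D,7.00): a=5.1626, h=6.1113
  candidates: C₊=(4.9754,5.7274) cross=52.411; C₋=(6.2338,-6.4303) cross=-52.411
  mode + wants cross > 0 → take C=(4.9754,5.7274) (cross=52.411)
ex = (C−B)/|BC| = (0.5632,0.8263); ey = (-0.8263,0.5632)
P = B + -3.32·ex + 0.69·ey = (-1.9706,-3.2376)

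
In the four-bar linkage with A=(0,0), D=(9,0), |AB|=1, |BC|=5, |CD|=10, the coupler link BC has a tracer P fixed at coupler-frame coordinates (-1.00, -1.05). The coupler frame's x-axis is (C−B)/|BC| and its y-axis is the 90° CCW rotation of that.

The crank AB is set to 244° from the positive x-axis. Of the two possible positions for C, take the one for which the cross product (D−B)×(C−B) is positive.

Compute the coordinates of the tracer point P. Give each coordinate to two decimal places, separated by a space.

A=(0,0), D=(9.00,0)
B = A + 1.00·(cos244°, sin244°) = (-0.4384, -0.8988)
|BD| = 9.4811
circle(B,5.00) ∩ circle(D,10.00): a=0.7853, h=4.9379
  candidates: C₊=(-0.1247,4.0914) cross=46.817; C₋=(0.8115,-5.7401) cross=-46.817
  mode + wants cross > 0 → take C=(-0.1247,4.0914) (cross=46.817)
ex = (C−B)/|BC| = (0.0627,0.9980); ey = (-0.9980,0.0627)
P = B + -1.00·ex + -1.05·ey = (0.5468,-1.9627)

0.55 -1.96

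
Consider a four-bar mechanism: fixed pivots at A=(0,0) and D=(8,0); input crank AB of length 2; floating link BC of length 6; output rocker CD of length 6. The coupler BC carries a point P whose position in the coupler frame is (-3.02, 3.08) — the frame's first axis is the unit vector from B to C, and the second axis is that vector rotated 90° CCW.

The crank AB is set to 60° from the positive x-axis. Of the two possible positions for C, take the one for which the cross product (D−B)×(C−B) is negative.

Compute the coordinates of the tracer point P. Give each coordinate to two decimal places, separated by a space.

A=(0,0), D=(8.00,0)
B = A + 2.00·(cos60°, sin60°) = (1.0000, 1.7321)
|BD| = 7.2111
circle(B,6.00) ∩ circle(D,6.00): a=3.6056, h=4.7958
  candidates: C₊=(5.6519,5.5215) cross=34.583; C₋=(3.3481,-3.7894) cross=-34.583
  mode - wants cross < 0 → take C=(3.3481,-3.7894) (cross=-34.583)
ex = (C−B)/|BC| = (0.3913,-0.9202); ey = (0.9202,0.3913)
P = B + -3.02·ex + 3.08·ey = (2.6525,5.7165)

2.65 5.72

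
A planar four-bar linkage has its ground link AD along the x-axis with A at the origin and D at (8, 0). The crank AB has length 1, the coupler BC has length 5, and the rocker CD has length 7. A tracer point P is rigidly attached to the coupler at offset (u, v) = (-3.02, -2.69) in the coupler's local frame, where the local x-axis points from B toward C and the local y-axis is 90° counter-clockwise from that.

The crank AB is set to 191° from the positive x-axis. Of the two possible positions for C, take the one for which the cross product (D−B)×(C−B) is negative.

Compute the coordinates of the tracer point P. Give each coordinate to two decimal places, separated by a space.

-4.99 0.37

A=(0,0), D=(8.00,0)
B = A + 1.00·(cos191°, sin191°) = (-0.9816, -0.1908)
|BD| = 8.9837
circle(B,5.00) ∩ circle(D,7.00): a=3.1561, h=3.8780
  candidates: C₊=(2.0914,3.7534) cross=34.839; C₋=(2.2561,-4.0009) cross=-34.839
  mode - wants cross < 0 → take C=(2.2561,-4.0009) (cross=-34.839)
ex = (C−B)/|BC| = (0.6475,-0.7620); ey = (0.7620,0.6475)
P = B + -3.02·ex + -2.69·ey = (-4.9871,0.3686)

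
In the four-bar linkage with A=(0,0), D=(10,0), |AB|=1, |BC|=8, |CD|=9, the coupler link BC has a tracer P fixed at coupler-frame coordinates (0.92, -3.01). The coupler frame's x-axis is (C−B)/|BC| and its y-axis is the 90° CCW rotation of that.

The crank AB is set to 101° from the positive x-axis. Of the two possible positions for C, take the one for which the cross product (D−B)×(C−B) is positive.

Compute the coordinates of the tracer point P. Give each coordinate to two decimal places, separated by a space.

A=(0,0), D=(10.00,0)
B = A + 1.00·(cos101°, sin101°) = (-0.1908, 0.9816)
|BD| = 10.2380
circle(B,8.00) ∩ circle(D,9.00): a=4.2887, h=6.7533
  candidates: C₊=(4.7257,7.2926) cross=69.140; C₋=(3.4307,-6.1517) cross=-69.140
  mode + wants cross > 0 → take C=(4.7257,7.2926) (cross=69.140)
ex = (C−B)/|BC| = (0.6146,0.7889); ey = (-0.7889,0.6146)
P = B + 0.92·ex + -3.01·ey = (2.7491,-0.1424)

2.75 -0.14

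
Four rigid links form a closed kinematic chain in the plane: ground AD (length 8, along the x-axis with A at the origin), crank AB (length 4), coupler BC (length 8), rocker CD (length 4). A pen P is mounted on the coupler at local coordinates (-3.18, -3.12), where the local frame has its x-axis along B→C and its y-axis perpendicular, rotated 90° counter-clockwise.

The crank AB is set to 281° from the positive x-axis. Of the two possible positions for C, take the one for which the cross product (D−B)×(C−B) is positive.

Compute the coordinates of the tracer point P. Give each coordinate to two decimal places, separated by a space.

1.65 -8.29

A=(0,0), D=(8.00,0)
B = A + 4.00·(cos281°, sin281°) = (0.7632, -3.9265)
|BD| = 8.2334
circle(B,8.00) ∩ circle(D,4.00): a=7.0317, h=3.8152
  candidates: C₊=(5.1243,2.7803) cross=31.412; C₋=(8.7632,-3.9265) cross=-31.412
  mode + wants cross > 0 → take C=(5.1243,2.7803) (cross=31.412)
ex = (C−B)/|BC| = (0.5451,0.8384); ey = (-0.8384,0.5451)
P = B + -3.18·ex + -3.12·ey = (1.6454,-8.2933)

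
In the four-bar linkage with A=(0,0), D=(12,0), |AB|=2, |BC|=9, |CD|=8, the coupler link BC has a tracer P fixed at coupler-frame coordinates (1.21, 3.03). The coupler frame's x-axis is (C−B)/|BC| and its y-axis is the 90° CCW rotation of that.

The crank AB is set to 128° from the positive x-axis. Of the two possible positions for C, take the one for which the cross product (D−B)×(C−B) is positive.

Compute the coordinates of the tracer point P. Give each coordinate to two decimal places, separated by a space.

A=(0,0), D=(12.00,0)
B = A + 2.00·(cos128°, sin128°) = (-1.2313, 1.5760)
|BD| = 13.3249
circle(B,9.00) ∩ circle(D,8.00): a=7.3003, h=5.2636
  candidates: C₊=(6.6403,5.9392) cross=70.136; C₋=(5.3952,-4.5141) cross=-70.136
  mode + wants cross > 0 → take C=(6.6403,5.9392) (cross=70.136)
ex = (C−B)/|BC| = (0.8746,0.4848); ey = (-0.4848,0.8746)
P = B + 1.21·ex + 3.03·ey = (-1.6420,4.8127)

-1.64 4.81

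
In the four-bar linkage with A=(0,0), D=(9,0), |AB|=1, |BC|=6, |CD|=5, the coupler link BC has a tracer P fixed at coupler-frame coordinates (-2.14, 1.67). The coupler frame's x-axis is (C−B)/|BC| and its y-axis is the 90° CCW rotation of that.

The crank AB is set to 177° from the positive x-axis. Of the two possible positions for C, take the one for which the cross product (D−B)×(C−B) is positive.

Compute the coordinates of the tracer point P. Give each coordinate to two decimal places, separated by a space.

-3.61 0.80

A=(0,0), D=(9.00,0)
B = A + 1.00·(cos177°, sin177°) = (-0.9986, 0.0523)
|BD| = 9.9988
circle(B,6.00) ∩ circle(D,5.00): a=5.5495, h=2.2811
  candidates: C₊=(4.5627,2.3044) cross=22.809; C₋=(4.5388,-2.2578) cross=-22.809
  mode + wants cross > 0 → take C=(4.5627,2.3044) (cross=22.809)
ex = (C−B)/|BC| = (0.9269,0.3753); ey = (-0.3753,0.9269)
P = B + -2.14·ex + 1.67·ey = (-3.6090,0.7970)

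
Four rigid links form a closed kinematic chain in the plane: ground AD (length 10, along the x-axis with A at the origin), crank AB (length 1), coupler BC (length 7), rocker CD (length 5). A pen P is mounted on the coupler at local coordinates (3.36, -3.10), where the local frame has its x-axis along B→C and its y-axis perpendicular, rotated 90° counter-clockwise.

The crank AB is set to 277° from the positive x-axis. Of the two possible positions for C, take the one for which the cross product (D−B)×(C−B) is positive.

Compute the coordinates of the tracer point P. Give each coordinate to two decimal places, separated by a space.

A=(0,0), D=(10.00,0)
B = A + 1.00·(cos277°, sin277°) = (0.1219, -0.9925)
|BD| = 9.9279
circle(B,7.00) ∩ circle(D,5.00): a=6.1727, h=3.3013
  candidates: C₊=(5.9336,2.9093) cross=32.775; C₋=(6.5936,-3.6602) cross=-32.775
  mode + wants cross > 0 → take C=(5.9336,2.9093) (cross=32.775)
ex = (C−B)/|BC| = (0.8302,0.5574); ey = (-0.5574,0.8302)
P = B + 3.36·ex + -3.10·ey = (4.6394,-1.6934)

4.64 -1.69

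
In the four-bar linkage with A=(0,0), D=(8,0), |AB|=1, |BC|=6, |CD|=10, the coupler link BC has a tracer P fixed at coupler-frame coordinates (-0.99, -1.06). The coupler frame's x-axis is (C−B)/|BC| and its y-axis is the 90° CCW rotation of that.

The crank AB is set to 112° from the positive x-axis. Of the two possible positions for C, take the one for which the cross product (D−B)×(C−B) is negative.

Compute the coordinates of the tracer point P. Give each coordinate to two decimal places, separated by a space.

A=(0,0), D=(8.00,0)
B = A + 1.00·(cos112°, sin112°) = (-0.3746, 0.9272)
|BD| = 8.4258
circle(B,6.00) ∩ circle(D,10.00): a=0.4150, h=5.9856
  candidates: C₊=(0.6966,6.8308) cross=50.434; C₋=(-0.6208,-5.0678) cross=-50.434
  mode - wants cross < 0 → take C=(-0.6208,-5.0678) (cross=-50.434)
ex = (C−B)/|BC| = (-0.0410,-0.9992); ey = (0.9992,-0.0410)
P = B + -0.99·ex + -1.06·ey = (-1.3931,1.9598)

-1.39 1.96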